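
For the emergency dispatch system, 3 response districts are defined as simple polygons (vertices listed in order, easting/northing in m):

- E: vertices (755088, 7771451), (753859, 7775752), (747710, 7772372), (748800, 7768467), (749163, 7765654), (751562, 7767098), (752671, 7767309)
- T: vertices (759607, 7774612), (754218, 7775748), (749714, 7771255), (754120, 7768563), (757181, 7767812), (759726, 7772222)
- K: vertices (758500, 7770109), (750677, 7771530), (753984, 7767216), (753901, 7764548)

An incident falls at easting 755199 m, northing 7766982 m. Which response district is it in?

Cast a ray rightward from (755199, 7766982). For each polygon, the edges (by vertex number in listed order) whose endpoints lie on opposite sides of northing = 7766982, where each meets that height, and whether that is right or left of the point:
E: 4–5 at easting≈748991.6 (left), 5–6 at easting≈751369.3 (left) → 0 crossings.
T: no edge straddles that height → 0 crossings.
K: 3–4 at easting≈753976.7 (left), 4–1 at easting≈755913.9 (right) → 1 crossing.
Only K has an odd count, so the point is inside K.

K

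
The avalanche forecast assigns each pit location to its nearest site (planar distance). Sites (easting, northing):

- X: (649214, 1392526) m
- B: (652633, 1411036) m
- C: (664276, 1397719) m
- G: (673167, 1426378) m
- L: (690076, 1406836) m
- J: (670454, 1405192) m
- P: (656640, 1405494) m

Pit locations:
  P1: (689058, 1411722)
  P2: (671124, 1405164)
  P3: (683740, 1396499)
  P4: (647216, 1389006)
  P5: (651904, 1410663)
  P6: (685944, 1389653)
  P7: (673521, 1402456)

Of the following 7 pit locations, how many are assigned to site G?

0

P1 → L
P2 → J
P3 → L
P4 → X
P5 → B
P6 → L
P7 → J
0 of the 7 go to G.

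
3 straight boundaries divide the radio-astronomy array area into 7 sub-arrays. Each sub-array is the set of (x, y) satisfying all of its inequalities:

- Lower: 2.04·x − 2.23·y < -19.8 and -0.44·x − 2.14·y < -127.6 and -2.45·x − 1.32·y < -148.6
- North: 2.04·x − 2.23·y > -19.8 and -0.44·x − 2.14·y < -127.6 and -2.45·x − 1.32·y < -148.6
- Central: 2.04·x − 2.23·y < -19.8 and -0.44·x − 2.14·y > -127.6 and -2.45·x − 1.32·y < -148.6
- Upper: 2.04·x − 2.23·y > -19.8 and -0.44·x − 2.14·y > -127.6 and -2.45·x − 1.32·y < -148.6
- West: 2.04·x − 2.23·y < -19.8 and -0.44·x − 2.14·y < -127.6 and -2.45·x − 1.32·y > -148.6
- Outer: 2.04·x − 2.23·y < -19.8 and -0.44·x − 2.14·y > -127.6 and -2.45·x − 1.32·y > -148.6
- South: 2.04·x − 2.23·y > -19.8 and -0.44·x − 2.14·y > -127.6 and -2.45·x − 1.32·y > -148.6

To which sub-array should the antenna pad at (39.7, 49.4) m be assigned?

2.04·39.7 − 2.23·49.4 = -29.174, which is < -19.8
-0.44·39.7 − 2.14·49.4 = -123.184, which is > -127.6
-2.45·39.7 − 1.32·49.4 = -162.473, which is < -148.6
This sign pattern matches Central.

Central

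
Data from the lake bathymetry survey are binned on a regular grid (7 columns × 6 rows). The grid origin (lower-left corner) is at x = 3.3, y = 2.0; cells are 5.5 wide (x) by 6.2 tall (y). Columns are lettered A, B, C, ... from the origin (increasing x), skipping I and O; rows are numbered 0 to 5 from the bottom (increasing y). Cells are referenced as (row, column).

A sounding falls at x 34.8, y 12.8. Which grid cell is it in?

Column index: ⌊(34.8 − 3.3) / 5.5⌋ = ⌊5.727⌋ = 5 → column F
Row offset from origin: ⌊(12.8 − 2.0) / 6.2⌋ = ⌊1.742⌋ = 1 → row 1

(1, F)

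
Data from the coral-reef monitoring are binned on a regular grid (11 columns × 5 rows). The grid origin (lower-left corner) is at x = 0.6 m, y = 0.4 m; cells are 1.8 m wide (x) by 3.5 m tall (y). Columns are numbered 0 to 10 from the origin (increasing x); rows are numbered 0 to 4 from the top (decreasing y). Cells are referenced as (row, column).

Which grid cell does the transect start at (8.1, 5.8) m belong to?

(3, 4)

Column index: ⌊(8.1 − 0.6) / 1.8⌋ = ⌊4.167⌋ = 4
Row offset from origin: ⌊(5.8 − 0.4) / 3.5⌋ = ⌊1.543⌋ = 1 → row 3 (counted from top)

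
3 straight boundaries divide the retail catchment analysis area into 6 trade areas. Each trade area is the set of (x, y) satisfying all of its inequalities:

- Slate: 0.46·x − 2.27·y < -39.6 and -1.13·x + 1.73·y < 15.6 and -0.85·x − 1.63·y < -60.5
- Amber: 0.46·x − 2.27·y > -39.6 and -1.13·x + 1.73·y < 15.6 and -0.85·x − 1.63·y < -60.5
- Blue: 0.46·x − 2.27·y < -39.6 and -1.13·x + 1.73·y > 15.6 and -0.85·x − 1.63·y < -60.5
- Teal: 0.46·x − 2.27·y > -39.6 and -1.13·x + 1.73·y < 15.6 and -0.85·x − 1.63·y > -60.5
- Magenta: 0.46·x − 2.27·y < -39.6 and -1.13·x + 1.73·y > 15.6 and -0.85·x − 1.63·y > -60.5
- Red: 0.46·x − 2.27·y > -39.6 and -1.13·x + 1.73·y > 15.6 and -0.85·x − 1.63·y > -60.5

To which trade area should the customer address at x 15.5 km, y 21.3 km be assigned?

Magenta

0.46·15.5 − 2.27·21.3 = -41.221, which is < -39.6
-1.13·15.5 + 1.73·21.3 = 19.334, which is > 15.6
-0.85·15.5 − 1.63·21.3 = -47.894, which is > -60.5
This sign pattern matches Magenta.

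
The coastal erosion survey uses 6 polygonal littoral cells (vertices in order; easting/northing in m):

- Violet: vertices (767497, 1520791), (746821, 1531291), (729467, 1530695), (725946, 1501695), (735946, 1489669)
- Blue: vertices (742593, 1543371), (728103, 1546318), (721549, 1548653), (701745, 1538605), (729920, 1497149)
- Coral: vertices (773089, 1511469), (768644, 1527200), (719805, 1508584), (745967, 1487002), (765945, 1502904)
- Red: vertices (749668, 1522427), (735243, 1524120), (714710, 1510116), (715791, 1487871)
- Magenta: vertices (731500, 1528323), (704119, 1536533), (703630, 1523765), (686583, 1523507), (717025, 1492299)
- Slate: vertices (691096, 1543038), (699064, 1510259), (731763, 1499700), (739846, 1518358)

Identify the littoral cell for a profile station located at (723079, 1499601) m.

Red

Cast a ray rightward from (723079, 1499601). For each polygon, the edges (by vertex number in listed order) whose endpoints lie on opposite sides of northing = 1499601, where each meets that height, and whether that is right or left of the point:
Violet: 4–5 at easting≈727687.2 (right), 5–1 at easting≈746014.9 (right) → 2 crossings.
Blue: 4–5 at easting≈728253.5 (right), 5–1 at easting≈730592.3 (right) → 2 crossings.
Coral: 3–4 at easting≈730694.3 (right), 4–5 at easting≈761795.4 (right) → 2 crossings.
Red: 3–4 at easting≈715221.0 (left), 4–1 at easting≈727290.5 (right) → 1 crossing.
Magenta: 4–5 at easting≈709902.2 (left), 5–1 at easting≈719959.1 (left) → 0 crossings.
Slate: no edge straddles that height → 0 crossings.
Only Red has an odd count, so the point is inside Red.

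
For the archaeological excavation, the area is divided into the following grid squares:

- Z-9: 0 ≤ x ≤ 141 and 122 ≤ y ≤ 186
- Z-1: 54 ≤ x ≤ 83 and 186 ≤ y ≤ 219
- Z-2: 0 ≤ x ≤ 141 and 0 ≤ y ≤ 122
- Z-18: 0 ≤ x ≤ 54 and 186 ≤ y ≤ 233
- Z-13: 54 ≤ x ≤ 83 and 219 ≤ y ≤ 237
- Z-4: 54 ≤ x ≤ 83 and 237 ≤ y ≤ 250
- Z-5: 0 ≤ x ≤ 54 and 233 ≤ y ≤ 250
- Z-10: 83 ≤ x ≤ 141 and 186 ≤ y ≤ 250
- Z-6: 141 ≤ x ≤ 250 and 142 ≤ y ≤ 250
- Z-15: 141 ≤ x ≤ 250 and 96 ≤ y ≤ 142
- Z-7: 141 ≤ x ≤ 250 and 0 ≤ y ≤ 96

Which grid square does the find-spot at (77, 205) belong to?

Z-1

The point has x = 77 and y = 205.
Only Z-1 satisfies 54 ≤ x ≤ 83 and 186 ≤ y ≤ 219.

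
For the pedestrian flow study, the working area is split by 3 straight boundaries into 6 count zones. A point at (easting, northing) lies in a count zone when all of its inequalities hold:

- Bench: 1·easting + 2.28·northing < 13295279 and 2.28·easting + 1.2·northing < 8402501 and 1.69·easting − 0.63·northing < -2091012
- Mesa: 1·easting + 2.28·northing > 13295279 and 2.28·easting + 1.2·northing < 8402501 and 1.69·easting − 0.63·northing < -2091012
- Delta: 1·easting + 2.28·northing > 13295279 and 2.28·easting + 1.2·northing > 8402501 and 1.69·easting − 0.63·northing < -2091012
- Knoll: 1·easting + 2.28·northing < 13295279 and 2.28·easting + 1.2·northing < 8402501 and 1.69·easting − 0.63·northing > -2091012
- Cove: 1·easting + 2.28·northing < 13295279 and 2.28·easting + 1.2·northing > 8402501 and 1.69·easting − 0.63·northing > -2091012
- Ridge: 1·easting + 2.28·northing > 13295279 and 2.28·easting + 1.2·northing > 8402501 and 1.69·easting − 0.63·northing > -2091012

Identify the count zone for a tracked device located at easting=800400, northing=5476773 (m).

1·800400 + 2.28·5476773 = 13287442.440, which is < 13295279
2.28·800400 + 1.2·5476773 = 8397039.600, which is < 8402501
1.69·800400 − 0.63·5476773 = -2097690.990, which is < -2091012
This sign pattern matches Bench.

Bench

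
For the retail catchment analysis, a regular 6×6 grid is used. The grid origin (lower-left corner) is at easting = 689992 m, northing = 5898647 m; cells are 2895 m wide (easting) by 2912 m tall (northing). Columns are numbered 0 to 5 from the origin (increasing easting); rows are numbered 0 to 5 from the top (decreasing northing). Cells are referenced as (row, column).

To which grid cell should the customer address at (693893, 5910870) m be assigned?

Column index: ⌊(693893 − 689992) / 2895⌋ = ⌊1.347⌋ = 1
Row offset from origin: ⌊(5910870 − 5898647) / 2912⌋ = ⌊4.197⌋ = 4 → row 1 (counted from top)

(1, 1)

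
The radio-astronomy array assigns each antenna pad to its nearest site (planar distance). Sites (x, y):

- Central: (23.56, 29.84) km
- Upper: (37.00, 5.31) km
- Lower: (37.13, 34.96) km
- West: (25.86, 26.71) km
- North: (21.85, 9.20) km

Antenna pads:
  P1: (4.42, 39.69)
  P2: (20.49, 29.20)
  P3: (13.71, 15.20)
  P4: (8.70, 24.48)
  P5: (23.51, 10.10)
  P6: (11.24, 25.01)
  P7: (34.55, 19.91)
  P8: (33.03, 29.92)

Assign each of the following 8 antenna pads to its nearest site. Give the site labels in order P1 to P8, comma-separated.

P1 → Central (d²=463.36)
P2 → Central (d²=9.83)
P3 → North (d²=102.26)
P4 → Central (d²=249.55)
P5 → North (d²=3.57)
P6 → Central (d²=175.11)
P7 → West (d²=121.76)
P8 → Lower (d²=42.21)

Central, Central, North, Central, North, Central, West, Lower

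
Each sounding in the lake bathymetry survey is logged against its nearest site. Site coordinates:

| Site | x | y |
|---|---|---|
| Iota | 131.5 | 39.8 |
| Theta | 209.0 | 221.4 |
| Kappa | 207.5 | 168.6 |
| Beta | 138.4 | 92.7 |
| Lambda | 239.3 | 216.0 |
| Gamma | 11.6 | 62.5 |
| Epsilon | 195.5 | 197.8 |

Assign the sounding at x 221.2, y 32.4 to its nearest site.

Squared distances to each site:
Iota: 8100.850; Theta: 35869.840; Kappa: 18738.130; Beta: 10491.930; Lambda: 34036.570; Gamma: 44838.170; Epsilon: 28017.650.
Minimum at Iota.

Iota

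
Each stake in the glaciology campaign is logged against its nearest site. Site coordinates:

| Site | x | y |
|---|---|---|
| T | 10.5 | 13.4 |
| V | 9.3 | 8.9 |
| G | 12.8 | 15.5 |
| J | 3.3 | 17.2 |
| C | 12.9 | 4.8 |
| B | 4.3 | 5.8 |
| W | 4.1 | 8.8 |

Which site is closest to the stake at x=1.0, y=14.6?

J

Squared distances to each site:
T: 91.690; V: 101.380; G: 140.050; J: 12.050; C: 237.650; B: 88.330; W: 43.250.
Minimum at J.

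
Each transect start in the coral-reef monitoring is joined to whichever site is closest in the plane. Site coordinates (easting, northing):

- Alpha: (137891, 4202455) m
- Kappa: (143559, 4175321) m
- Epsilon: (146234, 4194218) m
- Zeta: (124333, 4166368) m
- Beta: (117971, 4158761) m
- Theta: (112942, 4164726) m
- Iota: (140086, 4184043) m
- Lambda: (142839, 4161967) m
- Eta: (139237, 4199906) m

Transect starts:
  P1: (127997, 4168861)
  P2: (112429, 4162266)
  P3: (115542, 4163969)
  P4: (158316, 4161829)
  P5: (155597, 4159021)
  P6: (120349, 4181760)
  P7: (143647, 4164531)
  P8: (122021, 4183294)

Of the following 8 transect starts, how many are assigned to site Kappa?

0

P1 → Zeta
P2 → Theta
P3 → Theta
P4 → Lambda
P5 → Lambda
P6 → Zeta
P7 → Lambda
P8 → Zeta
0 of the 8 go to Kappa.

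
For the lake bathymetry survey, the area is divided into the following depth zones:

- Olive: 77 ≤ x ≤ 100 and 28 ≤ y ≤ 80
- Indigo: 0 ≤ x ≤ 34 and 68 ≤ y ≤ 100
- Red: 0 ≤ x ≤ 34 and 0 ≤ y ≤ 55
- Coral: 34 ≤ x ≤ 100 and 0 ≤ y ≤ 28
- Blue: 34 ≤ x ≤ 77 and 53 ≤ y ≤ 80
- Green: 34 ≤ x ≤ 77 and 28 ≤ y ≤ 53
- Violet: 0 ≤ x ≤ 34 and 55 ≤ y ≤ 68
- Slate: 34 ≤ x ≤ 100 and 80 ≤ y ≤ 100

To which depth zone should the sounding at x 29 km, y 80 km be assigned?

The point has x = 29 and y = 80.
Only Indigo satisfies 0 ≤ x ≤ 34 and 68 ≤ y ≤ 100.

Indigo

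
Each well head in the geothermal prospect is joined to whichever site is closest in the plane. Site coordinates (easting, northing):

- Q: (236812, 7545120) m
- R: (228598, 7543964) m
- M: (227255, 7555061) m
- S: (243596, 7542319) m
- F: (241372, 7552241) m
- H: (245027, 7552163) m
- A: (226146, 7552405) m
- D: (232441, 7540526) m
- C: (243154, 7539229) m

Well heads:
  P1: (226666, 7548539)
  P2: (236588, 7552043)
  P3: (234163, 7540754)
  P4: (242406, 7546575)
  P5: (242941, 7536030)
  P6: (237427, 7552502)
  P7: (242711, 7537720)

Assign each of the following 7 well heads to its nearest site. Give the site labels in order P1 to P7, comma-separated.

P1 → A (d²=15216356.00)
P2 → F (d²=22925860.00)
P3 → D (d²=3017268.00)
P4 → S (d²=19529636.00)
P5 → C (d²=10278970.00)
P6 → F (d²=15631146.00)
P7 → C (d²=2473330.00)

A, F, D, S, C, F, C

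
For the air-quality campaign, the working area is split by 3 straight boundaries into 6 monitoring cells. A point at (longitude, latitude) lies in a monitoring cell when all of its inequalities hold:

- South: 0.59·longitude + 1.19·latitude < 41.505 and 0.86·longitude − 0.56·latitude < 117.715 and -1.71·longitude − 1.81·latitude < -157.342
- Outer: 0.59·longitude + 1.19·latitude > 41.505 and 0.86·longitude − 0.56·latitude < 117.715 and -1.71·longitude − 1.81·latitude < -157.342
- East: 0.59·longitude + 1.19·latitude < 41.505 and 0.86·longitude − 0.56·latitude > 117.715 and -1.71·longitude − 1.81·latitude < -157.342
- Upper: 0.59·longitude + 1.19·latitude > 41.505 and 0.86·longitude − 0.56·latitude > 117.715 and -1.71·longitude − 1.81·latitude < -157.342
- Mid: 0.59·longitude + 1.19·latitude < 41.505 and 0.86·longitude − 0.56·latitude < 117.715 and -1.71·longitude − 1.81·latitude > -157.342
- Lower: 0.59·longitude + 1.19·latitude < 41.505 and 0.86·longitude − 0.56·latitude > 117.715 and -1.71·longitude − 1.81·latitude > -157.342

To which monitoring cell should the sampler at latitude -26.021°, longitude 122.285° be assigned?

East

0.59·122.285 + 1.19·-26.021 = 41.183, which is < 41.505
0.86·122.285 − 0.56·-26.021 = 119.737, which is > 117.715
-1.71·122.285 − 1.81·-26.021 = -162.009, which is < -157.342
This sign pattern matches East.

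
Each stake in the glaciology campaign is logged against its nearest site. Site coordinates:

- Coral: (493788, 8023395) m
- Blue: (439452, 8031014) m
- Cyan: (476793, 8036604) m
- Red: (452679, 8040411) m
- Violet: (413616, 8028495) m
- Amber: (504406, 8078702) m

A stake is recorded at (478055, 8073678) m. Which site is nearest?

Amber

Squared distances to each site:
Coral: 2775907378.000; Blue: 3310408505.000; Cyan: 1376074120.000; Red: 1750634665.000; Violet: 6193888210.000; Amber: 719615777.000.
Minimum at Amber.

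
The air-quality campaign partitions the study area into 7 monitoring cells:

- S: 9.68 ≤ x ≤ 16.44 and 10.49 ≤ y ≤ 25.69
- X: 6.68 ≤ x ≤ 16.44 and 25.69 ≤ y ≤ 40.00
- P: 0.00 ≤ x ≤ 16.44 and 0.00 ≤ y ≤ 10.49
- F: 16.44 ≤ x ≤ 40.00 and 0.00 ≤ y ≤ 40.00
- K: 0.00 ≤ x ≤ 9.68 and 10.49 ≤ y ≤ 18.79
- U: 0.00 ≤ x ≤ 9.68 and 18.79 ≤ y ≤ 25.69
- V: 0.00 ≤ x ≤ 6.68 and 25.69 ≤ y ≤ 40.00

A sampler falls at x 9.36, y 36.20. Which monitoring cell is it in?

The point has x = 9.36 and y = 36.20.
Only X satisfies 6.68 ≤ x ≤ 16.44 and 25.69 ≤ y ≤ 40.00.

X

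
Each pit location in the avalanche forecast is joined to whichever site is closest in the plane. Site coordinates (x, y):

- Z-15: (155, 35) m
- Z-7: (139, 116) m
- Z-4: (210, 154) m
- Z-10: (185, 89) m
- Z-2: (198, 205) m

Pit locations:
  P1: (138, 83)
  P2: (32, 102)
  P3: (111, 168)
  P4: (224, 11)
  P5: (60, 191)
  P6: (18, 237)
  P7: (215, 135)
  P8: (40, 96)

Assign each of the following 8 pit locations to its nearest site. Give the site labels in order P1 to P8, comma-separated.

Z-7, Z-7, Z-7, Z-15, Z-7, Z-7, Z-4, Z-7

P1 → Z-7 (d²=1090.00)
P2 → Z-7 (d²=11645.00)
P3 → Z-7 (d²=3488.00)
P4 → Z-15 (d²=5337.00)
P5 → Z-7 (d²=11866.00)
P6 → Z-7 (d²=29282.00)
P7 → Z-4 (d²=386.00)
P8 → Z-7 (d²=10201.00)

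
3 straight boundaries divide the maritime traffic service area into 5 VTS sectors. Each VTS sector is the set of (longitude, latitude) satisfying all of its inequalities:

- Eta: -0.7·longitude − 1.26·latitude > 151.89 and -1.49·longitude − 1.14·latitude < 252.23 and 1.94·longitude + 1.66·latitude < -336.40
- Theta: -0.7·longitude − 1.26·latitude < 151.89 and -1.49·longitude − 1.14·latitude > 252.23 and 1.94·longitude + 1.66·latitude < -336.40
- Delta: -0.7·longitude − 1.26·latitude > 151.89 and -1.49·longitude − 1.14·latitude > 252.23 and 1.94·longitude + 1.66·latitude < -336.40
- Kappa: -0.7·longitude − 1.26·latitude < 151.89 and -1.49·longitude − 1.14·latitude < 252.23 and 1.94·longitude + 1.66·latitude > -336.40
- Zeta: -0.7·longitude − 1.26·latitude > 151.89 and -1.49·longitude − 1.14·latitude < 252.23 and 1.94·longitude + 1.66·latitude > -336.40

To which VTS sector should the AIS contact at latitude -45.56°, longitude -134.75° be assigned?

-0.7·-134.75 − 1.26·-45.56 = 151.731, which is < 151.89
-1.49·-134.75 − 1.14·-45.56 = 252.716, which is > 252.23
1.94·-134.75 + 1.66·-45.56 = -337.045, which is < -336.40
This sign pattern matches Theta.

Theta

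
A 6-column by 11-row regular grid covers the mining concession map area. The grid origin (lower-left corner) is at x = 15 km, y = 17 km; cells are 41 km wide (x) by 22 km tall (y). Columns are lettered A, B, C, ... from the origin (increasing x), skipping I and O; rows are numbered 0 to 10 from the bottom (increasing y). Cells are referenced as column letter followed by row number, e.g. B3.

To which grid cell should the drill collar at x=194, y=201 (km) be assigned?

E8

Column index: ⌊(194 − 15) / 41⌋ = ⌊4.366⌋ = 4 → column E
Row offset from origin: ⌊(201 − 17) / 22⌋ = ⌊8.364⌋ = 8 → row 8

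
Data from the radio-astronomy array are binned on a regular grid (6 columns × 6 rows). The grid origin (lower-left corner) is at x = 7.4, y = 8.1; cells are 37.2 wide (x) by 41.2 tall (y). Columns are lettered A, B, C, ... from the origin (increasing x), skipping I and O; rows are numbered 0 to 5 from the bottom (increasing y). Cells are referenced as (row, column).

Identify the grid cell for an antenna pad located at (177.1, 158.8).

(3, E)

Column index: ⌊(177.1 − 7.4) / 37.2⌋ = ⌊4.562⌋ = 4 → column E
Row offset from origin: ⌊(158.8 − 8.1) / 41.2⌋ = ⌊3.658⌋ = 3 → row 3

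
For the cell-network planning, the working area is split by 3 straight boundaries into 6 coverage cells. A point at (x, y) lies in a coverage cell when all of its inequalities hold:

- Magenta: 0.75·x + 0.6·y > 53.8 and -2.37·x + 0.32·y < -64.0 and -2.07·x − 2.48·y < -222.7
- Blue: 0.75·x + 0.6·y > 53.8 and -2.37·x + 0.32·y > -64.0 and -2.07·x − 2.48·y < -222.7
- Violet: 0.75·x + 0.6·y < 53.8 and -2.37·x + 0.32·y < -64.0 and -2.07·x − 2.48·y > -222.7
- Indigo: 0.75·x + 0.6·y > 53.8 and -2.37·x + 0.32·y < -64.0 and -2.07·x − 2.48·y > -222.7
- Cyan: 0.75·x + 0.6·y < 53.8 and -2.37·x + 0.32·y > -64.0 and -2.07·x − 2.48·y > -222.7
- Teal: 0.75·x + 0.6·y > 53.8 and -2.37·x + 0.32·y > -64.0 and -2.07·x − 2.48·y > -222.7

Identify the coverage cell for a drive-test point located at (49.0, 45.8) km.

0.75·49.0 + 0.6·45.8 = 64.230, which is > 53.8
-2.37·49.0 + 0.32·45.8 = -101.474, which is < -64.0
-2.07·49.0 − 2.48·45.8 = -215.014, which is > -222.7
This sign pattern matches Indigo.

Indigo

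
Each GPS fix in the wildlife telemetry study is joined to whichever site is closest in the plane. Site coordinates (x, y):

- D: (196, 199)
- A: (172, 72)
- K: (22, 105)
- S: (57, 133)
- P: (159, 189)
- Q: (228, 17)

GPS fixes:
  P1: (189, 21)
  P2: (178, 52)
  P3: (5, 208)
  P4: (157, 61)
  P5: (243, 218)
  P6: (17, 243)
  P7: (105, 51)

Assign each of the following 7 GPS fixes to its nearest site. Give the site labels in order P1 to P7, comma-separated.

Q, A, S, A, D, S, A

P1 → Q (d²=1537.00)
P2 → A (d²=436.00)
P3 → S (d²=8329.00)
P4 → A (d²=346.00)
P5 → D (d²=2570.00)
P6 → S (d²=13700.00)
P7 → A (d²=4930.00)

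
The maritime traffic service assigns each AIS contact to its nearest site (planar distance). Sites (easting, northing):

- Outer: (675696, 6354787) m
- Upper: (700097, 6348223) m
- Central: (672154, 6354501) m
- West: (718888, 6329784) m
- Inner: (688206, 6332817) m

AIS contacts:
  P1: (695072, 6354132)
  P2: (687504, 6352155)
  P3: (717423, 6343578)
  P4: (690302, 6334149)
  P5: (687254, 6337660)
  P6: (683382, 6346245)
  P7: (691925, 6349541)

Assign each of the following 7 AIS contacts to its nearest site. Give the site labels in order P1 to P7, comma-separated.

P1 → Upper (d²=60166906.00)
P2 → Outer (d²=146356288.00)
P3 → West (d²=192420661.00)
P4 → Inner (d²=6167440.00)
P5 → Inner (d²=24360953.00)
P6 → Outer (d²=132040360.00)
P7 → Upper (d²=68518708.00)

Upper, Outer, West, Inner, Inner, Outer, Upper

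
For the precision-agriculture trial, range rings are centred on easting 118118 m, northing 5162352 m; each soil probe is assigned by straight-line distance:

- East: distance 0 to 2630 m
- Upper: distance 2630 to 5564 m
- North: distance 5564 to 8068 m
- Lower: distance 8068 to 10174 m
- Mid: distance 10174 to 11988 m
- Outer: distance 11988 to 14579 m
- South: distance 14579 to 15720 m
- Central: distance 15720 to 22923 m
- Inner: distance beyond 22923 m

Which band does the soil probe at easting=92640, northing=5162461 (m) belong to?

Inner

Distance = √((92640−118118)² + (5162461−5162352)²) = √(649128484.000 + 11881.000) = 25478.233 m.
22923 ≤ 25478.233 < ∞ → Inner.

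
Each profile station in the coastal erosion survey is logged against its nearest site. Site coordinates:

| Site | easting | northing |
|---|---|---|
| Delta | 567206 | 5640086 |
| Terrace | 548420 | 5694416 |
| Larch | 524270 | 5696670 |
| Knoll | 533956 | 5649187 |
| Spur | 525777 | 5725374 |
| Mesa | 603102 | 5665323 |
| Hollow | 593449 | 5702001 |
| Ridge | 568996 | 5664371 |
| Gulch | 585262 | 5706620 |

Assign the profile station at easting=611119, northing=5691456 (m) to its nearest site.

Hollow

Squared distances to each site:
Delta: 4567228469.000; Terrace: 3939926201.000; Larch: 7569934597.000; Knoll: 7740796930.000; Spur: 8433687688.000; Mesa: 747205978.000; Hollow: 423425925.000; Ridge: 2507944354.000; Gulch: 898531345.000.
Minimum at Hollow.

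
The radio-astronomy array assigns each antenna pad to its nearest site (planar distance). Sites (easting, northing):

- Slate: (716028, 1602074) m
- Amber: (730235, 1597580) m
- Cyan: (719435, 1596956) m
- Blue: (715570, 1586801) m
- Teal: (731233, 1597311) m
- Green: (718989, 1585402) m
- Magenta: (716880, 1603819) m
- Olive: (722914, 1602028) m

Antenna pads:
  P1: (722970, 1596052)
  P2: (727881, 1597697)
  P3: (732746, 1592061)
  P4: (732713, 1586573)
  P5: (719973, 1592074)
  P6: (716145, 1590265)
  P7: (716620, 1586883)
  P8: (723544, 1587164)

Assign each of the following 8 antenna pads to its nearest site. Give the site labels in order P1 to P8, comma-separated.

P1 → Cyan (d²=13313441.00)
P2 → Amber (d²=5555005.00)
P3 → Teal (d²=29851669.00)
P4 → Teal (d²=117495044.00)
P5 → Cyan (d²=24123368.00)
P6 → Blue (d²=12329921.00)
P7 → Blue (d²=1109224.00)
P8 → Green (d²=23852669.00)

Cyan, Amber, Teal, Teal, Cyan, Blue, Blue, Green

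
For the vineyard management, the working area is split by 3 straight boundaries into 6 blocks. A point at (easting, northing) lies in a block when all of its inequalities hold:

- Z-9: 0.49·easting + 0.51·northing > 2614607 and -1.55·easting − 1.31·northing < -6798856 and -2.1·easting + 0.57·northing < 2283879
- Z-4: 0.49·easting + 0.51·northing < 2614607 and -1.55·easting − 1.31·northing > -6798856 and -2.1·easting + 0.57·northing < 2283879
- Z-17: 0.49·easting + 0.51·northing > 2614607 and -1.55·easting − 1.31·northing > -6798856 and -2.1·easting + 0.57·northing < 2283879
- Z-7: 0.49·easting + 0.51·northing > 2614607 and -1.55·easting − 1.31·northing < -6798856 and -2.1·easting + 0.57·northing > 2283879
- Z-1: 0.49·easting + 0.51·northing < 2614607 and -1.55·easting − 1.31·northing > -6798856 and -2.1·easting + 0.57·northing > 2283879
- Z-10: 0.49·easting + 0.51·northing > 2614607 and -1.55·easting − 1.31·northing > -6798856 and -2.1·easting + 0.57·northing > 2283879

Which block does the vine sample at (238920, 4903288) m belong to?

0.49·238920 + 0.51·4903288 = 2617747.680, which is > 2614607
-1.55·238920 − 1.31·4903288 = -6793633.280, which is > -6798856
-2.1·238920 + 0.57·4903288 = 2293142.160, which is > 2283879
This sign pattern matches Z-10.

Z-10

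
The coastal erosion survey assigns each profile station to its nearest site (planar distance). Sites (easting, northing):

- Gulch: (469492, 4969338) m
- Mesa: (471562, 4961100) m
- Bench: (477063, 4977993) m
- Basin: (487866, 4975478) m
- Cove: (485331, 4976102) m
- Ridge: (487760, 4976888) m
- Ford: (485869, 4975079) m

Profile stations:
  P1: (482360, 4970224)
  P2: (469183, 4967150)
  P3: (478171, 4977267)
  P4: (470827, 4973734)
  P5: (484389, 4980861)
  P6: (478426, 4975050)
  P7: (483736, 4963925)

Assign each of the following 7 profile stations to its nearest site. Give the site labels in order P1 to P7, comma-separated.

Ford, Gulch, Bench, Gulch, Cove, Bench, Ford

P1 → Ford (d²=35884106.00)
P2 → Gulch (d²=4882825.00)
P3 → Bench (d²=1754740.00)
P4 → Gulch (d²=21107041.00)
P5 → Cove (d²=23535445.00)
P6 → Bench (d²=10519018.00)
P7 → Ford (d²=128961405.00)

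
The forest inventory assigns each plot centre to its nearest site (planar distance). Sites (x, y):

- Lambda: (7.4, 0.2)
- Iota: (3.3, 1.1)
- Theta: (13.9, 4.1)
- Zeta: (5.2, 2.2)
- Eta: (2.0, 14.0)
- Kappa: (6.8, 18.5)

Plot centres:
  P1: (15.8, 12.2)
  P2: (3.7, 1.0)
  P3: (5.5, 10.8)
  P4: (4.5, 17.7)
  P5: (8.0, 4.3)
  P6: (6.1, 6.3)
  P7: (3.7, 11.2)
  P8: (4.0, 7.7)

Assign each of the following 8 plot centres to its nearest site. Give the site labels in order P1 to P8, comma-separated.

P1 → Theta (d²=69.22)
P2 → Iota (d²=0.17)
P3 → Eta (d²=22.49)
P4 → Kappa (d²=5.93)
P5 → Zeta (d²=12.25)
P6 → Zeta (d²=17.62)
P7 → Eta (d²=10.73)
P8 → Zeta (d²=31.69)

Theta, Iota, Eta, Kappa, Zeta, Zeta, Eta, Zeta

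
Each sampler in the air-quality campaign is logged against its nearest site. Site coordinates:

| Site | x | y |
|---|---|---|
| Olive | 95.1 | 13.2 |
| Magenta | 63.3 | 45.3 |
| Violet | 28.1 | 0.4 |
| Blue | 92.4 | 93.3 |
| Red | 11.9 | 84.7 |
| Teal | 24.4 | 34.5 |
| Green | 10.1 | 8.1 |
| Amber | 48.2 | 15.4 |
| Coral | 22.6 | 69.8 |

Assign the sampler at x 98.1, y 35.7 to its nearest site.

Olive

Squared distances to each site:
Olive: 515.250; Magenta: 1303.200; Violet: 6146.090; Blue: 3350.250; Red: 9831.440; Teal: 5433.130; Green: 8505.760; Amber: 2902.100; Coral: 6863.060.
Minimum at Olive.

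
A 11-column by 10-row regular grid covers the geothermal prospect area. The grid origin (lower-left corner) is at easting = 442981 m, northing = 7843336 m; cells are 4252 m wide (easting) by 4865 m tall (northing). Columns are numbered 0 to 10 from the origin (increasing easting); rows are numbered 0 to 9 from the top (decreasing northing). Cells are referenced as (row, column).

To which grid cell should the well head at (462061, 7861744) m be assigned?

Column index: ⌊(462061 − 442981) / 4252⌋ = ⌊4.487⌋ = 4
Row offset from origin: ⌊(7861744 − 7843336) / 4865⌋ = ⌊3.784⌋ = 3 → row 6 (counted from top)

(6, 4)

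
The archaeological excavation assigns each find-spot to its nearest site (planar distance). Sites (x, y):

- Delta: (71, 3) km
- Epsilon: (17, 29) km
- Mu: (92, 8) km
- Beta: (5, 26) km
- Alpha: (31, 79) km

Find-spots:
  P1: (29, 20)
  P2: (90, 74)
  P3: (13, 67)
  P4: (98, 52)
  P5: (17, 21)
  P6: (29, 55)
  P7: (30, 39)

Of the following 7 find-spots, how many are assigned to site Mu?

P1 → Epsilon
P2 → Alpha
P3 → Alpha
P4 → Mu
P5 → Epsilon
P6 → Alpha
P7 → Epsilon
1 of the 7 goes to Mu.

1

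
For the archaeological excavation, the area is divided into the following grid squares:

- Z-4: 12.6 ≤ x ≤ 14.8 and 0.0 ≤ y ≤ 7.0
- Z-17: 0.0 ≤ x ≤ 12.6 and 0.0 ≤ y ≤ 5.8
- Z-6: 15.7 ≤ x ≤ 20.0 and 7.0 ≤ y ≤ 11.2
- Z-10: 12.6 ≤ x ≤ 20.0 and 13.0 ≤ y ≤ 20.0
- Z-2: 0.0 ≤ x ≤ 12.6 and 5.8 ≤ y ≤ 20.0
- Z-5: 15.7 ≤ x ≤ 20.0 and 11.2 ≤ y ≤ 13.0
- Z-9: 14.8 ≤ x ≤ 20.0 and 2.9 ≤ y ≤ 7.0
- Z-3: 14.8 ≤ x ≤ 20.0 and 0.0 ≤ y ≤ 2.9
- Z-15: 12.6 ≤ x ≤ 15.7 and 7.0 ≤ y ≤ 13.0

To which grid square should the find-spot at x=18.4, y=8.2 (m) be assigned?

Z-6

The point has x = 18.4 and y = 8.2.
Only Z-6 satisfies 15.7 ≤ x ≤ 20.0 and 7.0 ≤ y ≤ 11.2.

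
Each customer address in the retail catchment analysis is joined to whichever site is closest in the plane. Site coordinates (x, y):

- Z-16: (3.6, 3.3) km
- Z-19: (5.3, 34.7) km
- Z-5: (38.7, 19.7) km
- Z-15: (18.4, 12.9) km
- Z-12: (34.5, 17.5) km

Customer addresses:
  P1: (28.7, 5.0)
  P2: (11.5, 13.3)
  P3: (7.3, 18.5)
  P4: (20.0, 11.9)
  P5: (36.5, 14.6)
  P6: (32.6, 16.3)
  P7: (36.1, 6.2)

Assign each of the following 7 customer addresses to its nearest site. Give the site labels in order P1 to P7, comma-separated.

P1 → Z-15 (d²=168.50)
P2 → Z-15 (d²=47.77)
P3 → Z-15 (d²=154.57)
P4 → Z-15 (d²=3.56)
P5 → Z-12 (d²=12.41)
P6 → Z-12 (d²=5.05)
P7 → Z-12 (d²=130.25)

Z-15, Z-15, Z-15, Z-15, Z-12, Z-12, Z-12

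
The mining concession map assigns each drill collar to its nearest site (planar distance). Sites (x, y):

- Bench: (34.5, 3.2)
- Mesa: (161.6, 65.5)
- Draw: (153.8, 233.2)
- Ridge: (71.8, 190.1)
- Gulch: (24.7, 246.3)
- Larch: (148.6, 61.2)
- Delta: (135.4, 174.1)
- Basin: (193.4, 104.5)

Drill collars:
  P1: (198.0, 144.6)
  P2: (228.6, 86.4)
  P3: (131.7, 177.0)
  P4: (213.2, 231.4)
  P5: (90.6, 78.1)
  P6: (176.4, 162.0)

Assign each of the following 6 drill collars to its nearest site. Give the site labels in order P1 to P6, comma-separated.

Basin, Basin, Delta, Draw, Larch, Delta

P1 → Basin (d²=1629.17)
P2 → Basin (d²=1566.65)
P3 → Delta (d²=22.10)
P4 → Draw (d²=3531.60)
P5 → Larch (d²=3649.61)
P6 → Delta (d²=1827.41)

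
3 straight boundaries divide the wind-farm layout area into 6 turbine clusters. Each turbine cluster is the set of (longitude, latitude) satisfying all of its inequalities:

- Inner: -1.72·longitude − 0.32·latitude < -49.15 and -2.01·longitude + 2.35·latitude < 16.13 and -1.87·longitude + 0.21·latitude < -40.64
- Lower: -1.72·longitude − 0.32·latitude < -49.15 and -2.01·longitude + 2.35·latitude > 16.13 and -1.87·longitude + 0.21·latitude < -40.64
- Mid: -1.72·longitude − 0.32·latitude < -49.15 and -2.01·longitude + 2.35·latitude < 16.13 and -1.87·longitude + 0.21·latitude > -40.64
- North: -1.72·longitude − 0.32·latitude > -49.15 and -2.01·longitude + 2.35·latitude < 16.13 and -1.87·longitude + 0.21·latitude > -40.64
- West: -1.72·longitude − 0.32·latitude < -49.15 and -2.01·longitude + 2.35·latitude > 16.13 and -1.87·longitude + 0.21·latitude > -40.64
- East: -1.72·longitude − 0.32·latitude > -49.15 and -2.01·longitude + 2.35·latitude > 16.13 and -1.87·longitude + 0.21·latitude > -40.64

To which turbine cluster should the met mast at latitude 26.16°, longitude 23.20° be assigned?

-1.72·23.20 − 0.32·26.16 = -48.275, which is > -49.15
-2.01·23.20 + 2.35·26.16 = 14.844, which is < 16.13
-1.87·23.20 + 0.21·26.16 = -37.890, which is > -40.64
This sign pattern matches North.

North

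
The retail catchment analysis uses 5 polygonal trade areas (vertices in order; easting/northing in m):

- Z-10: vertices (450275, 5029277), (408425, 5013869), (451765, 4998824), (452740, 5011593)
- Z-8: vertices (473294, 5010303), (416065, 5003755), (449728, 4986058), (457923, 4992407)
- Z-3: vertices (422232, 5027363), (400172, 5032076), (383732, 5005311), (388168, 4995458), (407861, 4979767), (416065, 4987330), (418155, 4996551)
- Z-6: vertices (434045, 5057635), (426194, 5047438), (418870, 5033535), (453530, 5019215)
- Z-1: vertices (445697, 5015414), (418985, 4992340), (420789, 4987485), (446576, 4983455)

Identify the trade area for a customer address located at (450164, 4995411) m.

Cast a ray rightward from (450164, 4995411). For each polygon, the edges (by vertex number in listed order) whose endpoints lie on opposite sides of northing = 4995411, where each meets that height, and whether that is right or left of the point:
Z-10: no edge straddles that height → 0 crossings.
Z-8: 2–3 at easting≈431936.8 (left), 4–1 at easting≈460503.2 (right) → 1 crossing.
Z-3: 4–5 at easting≈388227.0 (left), 6–7 at easting≈417896.6 (left) → 0 crossings.
Z-6: no edge straddles that height → 0 crossings.
Z-1: 1–2 at easting≈422540.2 (left), 4–1 at easting≈446247.2 (left) → 0 crossings.
Only Z-8 has an odd count, so the point is inside Z-8.

Z-8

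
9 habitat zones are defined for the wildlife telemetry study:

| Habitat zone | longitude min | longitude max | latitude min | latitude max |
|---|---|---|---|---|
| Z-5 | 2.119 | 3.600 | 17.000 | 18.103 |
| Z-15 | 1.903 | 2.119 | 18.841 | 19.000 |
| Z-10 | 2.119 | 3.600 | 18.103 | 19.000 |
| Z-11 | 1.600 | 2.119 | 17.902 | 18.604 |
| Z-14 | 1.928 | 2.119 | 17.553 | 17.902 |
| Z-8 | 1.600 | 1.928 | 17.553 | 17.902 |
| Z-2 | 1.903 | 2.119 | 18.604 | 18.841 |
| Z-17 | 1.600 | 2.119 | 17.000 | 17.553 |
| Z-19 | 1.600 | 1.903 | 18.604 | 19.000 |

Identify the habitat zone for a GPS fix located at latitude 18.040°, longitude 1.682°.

Z-11

The point has longitude = 1.682 and latitude = 18.040.
Only Z-11 satisfies 1.600 ≤ longitude ≤ 2.119 and 17.902 ≤ latitude ≤ 18.604.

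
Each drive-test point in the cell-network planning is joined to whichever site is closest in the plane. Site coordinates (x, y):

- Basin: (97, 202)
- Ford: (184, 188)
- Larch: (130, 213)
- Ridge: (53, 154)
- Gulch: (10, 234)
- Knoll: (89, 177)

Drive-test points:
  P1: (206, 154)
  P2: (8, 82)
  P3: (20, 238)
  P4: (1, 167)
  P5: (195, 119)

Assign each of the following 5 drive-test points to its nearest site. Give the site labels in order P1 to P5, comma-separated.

Ford, Ridge, Gulch, Ridge, Ford

P1 → Ford (d²=1640.00)
P2 → Ridge (d²=7209.00)
P3 → Gulch (d²=116.00)
P4 → Ridge (d²=2873.00)
P5 → Ford (d²=4882.00)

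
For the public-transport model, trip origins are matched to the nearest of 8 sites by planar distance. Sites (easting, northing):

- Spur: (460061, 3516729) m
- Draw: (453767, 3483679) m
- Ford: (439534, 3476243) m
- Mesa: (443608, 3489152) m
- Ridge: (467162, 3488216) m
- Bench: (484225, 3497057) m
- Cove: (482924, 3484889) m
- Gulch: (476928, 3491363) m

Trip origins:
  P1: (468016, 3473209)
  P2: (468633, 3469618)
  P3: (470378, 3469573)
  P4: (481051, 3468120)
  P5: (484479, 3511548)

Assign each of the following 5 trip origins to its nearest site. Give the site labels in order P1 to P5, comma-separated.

Ridge, Ridge, Ridge, Cove, Bench

P1 → Ridge (d²=225939365.00)
P2 → Ridge (d²=348049445.00)
P3 → Ridge (d²=357904105.00)
P4 → Cove (d²=284707490.00)
P5 → Bench (d²=210053597.00)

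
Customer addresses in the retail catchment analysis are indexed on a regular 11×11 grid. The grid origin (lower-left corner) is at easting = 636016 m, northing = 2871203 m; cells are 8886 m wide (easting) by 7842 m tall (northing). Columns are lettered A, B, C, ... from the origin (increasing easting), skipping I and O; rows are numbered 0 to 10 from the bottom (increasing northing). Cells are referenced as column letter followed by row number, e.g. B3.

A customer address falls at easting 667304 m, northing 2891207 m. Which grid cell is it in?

D2

Column index: ⌊(667304 − 636016) / 8886⌋ = ⌊3.521⌋ = 3 → column D
Row offset from origin: ⌊(2891207 − 2871203) / 7842⌋ = ⌊2.551⌋ = 2 → row 2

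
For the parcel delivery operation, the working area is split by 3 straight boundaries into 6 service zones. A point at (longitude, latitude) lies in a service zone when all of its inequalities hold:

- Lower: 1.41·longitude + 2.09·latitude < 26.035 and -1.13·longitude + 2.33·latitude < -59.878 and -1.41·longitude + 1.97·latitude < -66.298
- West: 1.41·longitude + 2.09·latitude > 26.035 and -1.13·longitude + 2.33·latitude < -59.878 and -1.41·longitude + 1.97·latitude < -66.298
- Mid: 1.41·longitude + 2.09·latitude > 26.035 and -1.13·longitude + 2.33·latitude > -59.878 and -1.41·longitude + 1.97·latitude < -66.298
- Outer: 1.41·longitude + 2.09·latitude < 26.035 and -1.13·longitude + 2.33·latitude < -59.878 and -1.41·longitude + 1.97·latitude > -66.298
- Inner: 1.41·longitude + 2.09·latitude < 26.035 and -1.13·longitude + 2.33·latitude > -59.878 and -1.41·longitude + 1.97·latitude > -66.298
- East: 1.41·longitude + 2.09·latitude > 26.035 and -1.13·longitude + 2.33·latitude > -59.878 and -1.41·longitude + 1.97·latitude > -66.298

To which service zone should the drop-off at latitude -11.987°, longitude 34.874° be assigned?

Lower

1.41·34.874 + 2.09·-11.987 = 24.120, which is < 26.035
-1.13·34.874 + 2.33·-11.987 = -67.337, which is < -59.878
-1.41·34.874 + 1.97·-11.987 = -72.787, which is < -66.298
This sign pattern matches Lower.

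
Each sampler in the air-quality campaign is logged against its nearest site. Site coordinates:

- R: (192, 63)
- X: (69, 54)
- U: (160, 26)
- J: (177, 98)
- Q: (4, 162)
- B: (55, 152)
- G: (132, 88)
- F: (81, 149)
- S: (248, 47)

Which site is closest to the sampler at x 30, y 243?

Q

Squared distances to each site:
R: 58644.000; X: 37242.000; U: 63989.000; J: 42634.000; Q: 7237.000; B: 8906.000; G: 34429.000; F: 11437.000; S: 85940.000.
Minimum at Q.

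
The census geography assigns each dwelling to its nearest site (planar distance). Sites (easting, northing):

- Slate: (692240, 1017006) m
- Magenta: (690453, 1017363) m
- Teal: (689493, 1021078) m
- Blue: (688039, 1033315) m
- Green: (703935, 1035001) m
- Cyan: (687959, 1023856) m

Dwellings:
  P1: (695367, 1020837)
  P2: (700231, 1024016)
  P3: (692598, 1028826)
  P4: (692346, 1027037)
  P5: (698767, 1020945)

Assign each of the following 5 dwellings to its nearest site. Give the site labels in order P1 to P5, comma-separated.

P1 → Slate (d²=24454690.00)
P2 → Slate (d²=112996181.00)
P3 → Blue (d²=40935602.00)
P4 → Cyan (d²=29364530.00)
P5 → Slate (d²=58117450.00)

Slate, Slate, Blue, Cyan, Slate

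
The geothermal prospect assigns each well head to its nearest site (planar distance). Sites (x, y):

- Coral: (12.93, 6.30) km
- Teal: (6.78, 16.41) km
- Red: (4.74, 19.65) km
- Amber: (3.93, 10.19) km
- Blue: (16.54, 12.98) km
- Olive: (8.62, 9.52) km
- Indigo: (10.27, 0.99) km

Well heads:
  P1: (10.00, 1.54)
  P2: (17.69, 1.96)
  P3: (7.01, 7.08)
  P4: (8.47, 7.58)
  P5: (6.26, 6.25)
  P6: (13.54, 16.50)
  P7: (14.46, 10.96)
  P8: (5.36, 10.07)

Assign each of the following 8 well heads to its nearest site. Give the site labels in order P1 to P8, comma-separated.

Indigo, Coral, Olive, Olive, Olive, Blue, Blue, Amber

P1 → Indigo (d²=0.38)
P2 → Coral (d²=41.49)
P3 → Olive (d²=8.55)
P4 → Olive (d²=3.79)
P5 → Olive (d²=16.26)
P6 → Blue (d²=21.39)
P7 → Blue (d²=8.41)
P8 → Amber (d²=2.06)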